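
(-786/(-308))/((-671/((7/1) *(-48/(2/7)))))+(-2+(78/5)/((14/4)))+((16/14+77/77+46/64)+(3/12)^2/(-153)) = 1769088293/180686880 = 9.79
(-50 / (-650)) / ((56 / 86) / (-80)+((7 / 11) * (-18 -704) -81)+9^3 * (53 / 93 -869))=-293260 / 2415623132091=-0.00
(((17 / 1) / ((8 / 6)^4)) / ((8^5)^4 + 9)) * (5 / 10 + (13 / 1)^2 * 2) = 932229 / 590295810358705656320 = 0.00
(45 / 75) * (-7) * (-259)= 5439 / 5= 1087.80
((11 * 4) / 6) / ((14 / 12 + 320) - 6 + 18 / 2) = 44 / 1945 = 0.02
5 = 5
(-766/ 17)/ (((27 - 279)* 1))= 383/ 2142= 0.18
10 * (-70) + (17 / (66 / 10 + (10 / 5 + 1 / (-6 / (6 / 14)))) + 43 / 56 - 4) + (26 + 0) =-22574585 / 33432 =-675.24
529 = 529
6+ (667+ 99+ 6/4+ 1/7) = 10831/14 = 773.64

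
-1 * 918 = -918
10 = 10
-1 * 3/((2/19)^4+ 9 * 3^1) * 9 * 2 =-7037334/3518683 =-2.00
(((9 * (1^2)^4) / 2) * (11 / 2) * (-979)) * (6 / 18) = -32307 / 4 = -8076.75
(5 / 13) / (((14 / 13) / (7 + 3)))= 25 / 7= 3.57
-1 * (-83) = 83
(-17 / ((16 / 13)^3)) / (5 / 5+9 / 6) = -3.65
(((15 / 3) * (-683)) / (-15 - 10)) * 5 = 683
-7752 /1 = -7752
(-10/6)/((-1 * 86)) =5/258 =0.02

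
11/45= 0.24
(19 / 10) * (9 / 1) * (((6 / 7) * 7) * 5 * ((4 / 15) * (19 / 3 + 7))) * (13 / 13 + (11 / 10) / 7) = 73872 / 35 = 2110.63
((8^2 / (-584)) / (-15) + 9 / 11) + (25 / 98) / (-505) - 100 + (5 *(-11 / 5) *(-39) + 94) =50529012019 / 119221410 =423.82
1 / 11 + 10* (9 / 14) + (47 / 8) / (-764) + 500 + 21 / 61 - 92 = 11909714121 / 28708064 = 414.86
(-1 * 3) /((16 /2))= -3 /8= -0.38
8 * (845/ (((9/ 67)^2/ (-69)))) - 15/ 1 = -697950125/ 27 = -25850004.63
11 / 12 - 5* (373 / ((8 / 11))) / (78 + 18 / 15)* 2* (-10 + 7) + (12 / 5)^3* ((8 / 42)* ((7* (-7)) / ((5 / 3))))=1177731 / 10000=117.77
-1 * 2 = -2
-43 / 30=-1.43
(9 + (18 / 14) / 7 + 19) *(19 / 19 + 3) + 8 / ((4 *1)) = 5622 / 49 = 114.73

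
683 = 683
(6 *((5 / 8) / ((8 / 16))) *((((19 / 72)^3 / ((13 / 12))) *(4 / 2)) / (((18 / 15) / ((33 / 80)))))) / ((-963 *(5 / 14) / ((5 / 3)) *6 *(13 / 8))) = -2640715 / 60744992256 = -0.00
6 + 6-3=9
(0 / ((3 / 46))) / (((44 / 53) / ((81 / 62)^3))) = 0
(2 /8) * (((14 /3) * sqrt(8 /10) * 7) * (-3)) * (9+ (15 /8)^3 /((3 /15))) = -1052667 * sqrt(5) /2560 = -919.47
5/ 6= 0.83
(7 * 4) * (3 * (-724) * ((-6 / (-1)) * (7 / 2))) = -1277136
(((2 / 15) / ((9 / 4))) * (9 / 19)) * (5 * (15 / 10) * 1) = 4 / 19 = 0.21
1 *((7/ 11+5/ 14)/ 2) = 153/ 308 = 0.50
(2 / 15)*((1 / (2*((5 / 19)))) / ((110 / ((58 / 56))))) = 551 / 231000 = 0.00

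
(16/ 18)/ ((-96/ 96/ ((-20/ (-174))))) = -80/ 783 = -0.10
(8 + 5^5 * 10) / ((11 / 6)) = 187548 / 11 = 17049.82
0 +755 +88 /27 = 20473 /27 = 758.26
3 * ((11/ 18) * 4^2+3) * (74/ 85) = 1702/ 51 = 33.37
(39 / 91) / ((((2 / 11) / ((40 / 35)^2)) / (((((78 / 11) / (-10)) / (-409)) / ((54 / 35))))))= 208 / 60123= 0.00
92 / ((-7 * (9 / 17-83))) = 782 / 4907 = 0.16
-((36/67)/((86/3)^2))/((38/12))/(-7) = 486/16476439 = 0.00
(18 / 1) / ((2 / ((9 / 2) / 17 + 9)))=2835 / 34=83.38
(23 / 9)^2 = 529 / 81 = 6.53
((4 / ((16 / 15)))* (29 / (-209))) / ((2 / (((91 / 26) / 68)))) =-3045 / 227392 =-0.01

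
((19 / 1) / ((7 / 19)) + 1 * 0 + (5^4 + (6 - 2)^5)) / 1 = 11904 / 7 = 1700.57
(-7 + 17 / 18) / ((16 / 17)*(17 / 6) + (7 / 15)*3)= -545 / 366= -1.49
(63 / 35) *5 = 9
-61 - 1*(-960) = 899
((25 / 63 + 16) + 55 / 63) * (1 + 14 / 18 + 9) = 105536 / 567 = 186.13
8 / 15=0.53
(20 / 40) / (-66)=-1 / 132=-0.01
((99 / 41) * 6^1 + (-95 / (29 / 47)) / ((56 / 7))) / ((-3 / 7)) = 316799 / 28536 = 11.10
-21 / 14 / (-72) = 1 / 48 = 0.02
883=883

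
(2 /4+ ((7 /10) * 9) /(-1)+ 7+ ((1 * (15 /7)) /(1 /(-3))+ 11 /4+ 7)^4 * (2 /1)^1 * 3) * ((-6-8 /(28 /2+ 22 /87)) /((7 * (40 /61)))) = -69724748059371 /66690176000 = -1045.50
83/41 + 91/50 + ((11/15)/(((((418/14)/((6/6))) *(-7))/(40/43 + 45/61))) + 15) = 5773965691/306497550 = 18.84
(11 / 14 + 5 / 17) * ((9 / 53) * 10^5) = 115650000 / 6307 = 18336.77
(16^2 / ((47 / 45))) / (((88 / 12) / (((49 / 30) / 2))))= 14112 / 517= 27.30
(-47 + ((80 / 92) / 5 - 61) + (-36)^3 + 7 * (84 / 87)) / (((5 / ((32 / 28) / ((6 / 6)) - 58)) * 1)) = 12412411672 / 23345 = 531694.65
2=2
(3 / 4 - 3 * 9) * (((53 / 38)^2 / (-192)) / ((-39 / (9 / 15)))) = -19663 / 4805632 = -0.00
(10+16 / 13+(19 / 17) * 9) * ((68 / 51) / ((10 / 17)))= 1882 / 39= 48.26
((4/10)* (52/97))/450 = 52/109125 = 0.00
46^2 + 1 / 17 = 35973 / 17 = 2116.06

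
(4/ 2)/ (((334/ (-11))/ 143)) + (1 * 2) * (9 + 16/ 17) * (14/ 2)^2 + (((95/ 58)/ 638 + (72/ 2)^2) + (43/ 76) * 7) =1130143384604/ 499008191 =2264.78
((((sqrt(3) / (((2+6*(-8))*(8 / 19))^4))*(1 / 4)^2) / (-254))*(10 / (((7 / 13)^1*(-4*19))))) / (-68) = -445835*sqrt(3) / 70954823217840128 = -0.00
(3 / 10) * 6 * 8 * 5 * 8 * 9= 5184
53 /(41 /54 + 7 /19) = 54378 /1157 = 47.00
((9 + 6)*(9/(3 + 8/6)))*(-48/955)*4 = -15552/2483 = -6.26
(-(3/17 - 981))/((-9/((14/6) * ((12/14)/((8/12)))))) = -5558/17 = -326.94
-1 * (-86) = 86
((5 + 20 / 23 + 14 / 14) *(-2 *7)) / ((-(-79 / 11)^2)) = 3388 / 1817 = 1.86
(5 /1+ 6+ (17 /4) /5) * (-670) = -7939.50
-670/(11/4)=-2680/11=-243.64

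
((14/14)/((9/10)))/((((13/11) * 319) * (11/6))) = 20/12441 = 0.00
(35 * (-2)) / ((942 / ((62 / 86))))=-1085 / 20253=-0.05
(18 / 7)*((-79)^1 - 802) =-15858 / 7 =-2265.43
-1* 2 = -2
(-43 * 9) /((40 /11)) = -4257 /40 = -106.42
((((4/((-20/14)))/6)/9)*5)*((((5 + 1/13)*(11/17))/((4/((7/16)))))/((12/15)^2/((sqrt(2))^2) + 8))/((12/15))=-741125/52955136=-0.01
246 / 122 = 123 / 61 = 2.02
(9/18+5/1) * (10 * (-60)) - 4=-3304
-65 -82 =-147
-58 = -58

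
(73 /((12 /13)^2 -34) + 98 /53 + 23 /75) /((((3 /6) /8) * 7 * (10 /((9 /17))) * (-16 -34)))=6216222 /55205959375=0.00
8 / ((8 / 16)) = 16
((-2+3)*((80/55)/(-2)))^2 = 64/121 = 0.53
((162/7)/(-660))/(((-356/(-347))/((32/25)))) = -37476/856625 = -0.04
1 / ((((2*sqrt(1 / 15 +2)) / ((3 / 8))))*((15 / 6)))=3*sqrt(465) / 1240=0.05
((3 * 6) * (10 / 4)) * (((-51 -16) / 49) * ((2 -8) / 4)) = 9045 / 98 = 92.30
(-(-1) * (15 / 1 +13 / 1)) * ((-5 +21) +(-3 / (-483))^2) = 1658948 / 3703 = 448.00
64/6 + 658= 2006/3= 668.67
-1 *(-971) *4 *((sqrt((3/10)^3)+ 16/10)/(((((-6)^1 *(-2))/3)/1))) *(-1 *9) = -69912/5 - 26217 *sqrt(30)/100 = -15418.36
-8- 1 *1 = -9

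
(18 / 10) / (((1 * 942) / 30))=9 / 157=0.06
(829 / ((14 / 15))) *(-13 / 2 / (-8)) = 161655 / 224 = 721.67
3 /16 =0.19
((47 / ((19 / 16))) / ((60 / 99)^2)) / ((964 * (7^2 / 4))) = 51183 / 5609275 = 0.01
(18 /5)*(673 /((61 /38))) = 460332 /305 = 1509.29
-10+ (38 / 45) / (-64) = -10.01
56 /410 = 28 /205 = 0.14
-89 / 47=-1.89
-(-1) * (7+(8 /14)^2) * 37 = 13283 /49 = 271.08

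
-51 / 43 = -1.19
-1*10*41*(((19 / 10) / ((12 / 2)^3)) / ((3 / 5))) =-3895 / 648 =-6.01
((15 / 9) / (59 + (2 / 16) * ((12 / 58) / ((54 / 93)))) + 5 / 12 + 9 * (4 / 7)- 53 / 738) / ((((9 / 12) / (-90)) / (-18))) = 28104366300 / 2358853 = 11914.42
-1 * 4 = -4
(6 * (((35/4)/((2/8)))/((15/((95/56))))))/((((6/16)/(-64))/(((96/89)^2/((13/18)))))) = -672399360/102973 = -6529.86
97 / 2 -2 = 93 / 2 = 46.50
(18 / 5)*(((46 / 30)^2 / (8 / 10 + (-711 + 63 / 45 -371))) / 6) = -529 / 404925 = -0.00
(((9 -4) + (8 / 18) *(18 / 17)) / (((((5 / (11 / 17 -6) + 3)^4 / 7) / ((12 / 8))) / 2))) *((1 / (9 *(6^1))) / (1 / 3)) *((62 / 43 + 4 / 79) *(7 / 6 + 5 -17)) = -817326102044725 / 144279909411328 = -5.66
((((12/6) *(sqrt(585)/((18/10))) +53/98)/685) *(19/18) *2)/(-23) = -38 *sqrt(65)/85077-1007/13895910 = -0.00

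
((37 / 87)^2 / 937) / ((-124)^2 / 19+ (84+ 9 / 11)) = 286121 / 1325260986039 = 0.00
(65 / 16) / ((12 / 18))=6.09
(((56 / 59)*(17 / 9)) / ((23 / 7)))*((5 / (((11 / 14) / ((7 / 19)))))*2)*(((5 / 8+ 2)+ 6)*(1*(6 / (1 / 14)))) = 22857520 / 12331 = 1853.66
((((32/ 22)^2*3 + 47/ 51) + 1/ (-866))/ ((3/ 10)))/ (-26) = -194191295/ 208419354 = -0.93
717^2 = 514089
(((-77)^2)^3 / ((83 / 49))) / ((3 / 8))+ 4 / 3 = 328118767049.08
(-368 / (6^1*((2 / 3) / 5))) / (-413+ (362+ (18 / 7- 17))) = 1610 / 229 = 7.03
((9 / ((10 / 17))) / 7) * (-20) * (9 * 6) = -16524 / 7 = -2360.57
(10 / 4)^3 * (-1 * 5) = -625 / 8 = -78.12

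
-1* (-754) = 754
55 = 55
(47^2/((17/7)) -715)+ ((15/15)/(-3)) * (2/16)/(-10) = 793937/4080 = 194.59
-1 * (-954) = 954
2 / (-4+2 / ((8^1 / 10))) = -4 / 3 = -1.33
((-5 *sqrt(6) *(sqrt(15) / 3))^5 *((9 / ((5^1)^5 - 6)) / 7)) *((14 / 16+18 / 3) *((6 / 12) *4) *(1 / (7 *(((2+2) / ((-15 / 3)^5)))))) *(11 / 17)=1329345703125 *sqrt(10) / 10392508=404499.11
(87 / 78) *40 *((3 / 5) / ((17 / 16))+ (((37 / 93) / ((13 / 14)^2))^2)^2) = 367035815890489277888 / 13485619020727862541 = 27.22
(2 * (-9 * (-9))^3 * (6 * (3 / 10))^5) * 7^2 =3075343841682 / 3125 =984110029.34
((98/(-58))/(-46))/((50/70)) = 343/6670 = 0.05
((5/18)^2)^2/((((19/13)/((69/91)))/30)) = 71875/775656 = 0.09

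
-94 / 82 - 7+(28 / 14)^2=-170 / 41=-4.15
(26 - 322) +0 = -296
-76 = -76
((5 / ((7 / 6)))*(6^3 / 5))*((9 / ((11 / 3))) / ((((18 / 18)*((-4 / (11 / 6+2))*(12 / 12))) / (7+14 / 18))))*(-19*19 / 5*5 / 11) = 13450860 / 121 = 111164.13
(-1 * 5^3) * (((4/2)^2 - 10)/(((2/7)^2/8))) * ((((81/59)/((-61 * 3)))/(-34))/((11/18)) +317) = 15680884254000/673013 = 23299526.54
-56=-56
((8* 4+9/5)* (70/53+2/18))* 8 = 923416/2385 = 387.18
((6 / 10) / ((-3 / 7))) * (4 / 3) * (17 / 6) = -238 / 45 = -5.29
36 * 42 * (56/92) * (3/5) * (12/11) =762048/1265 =602.41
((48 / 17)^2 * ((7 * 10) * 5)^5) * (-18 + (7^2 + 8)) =471940560000000000 / 289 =1633012318339100.35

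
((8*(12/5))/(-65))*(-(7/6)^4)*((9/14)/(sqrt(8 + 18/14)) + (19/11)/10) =45619/482625 + 343*sqrt(455)/63375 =0.21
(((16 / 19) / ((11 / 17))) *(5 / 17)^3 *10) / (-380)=-1000 / 1147619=-0.00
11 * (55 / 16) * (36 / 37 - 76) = -209935 / 74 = -2836.96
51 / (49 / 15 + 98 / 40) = 3060 / 343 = 8.92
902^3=733870808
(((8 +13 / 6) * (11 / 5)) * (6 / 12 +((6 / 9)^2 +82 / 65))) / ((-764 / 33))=-2.13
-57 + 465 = 408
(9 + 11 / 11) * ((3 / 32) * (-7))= -105 / 16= -6.56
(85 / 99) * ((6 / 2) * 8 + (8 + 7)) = 1105 / 33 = 33.48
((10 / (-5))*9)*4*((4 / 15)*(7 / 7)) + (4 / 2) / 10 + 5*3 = -4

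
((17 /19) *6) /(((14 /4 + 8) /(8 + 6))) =2856 /437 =6.54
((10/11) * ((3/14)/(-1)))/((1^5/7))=-15/11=-1.36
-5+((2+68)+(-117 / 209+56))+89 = 43773 / 209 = 209.44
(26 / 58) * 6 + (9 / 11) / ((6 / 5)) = 2151 / 638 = 3.37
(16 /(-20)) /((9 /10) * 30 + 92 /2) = -4 /365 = -0.01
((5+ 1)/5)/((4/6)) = 1.80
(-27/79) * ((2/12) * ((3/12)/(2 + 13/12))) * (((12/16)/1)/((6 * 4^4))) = -27/11972608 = -0.00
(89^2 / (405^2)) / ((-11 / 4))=-31684 / 1804275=-0.02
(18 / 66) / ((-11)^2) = 3 / 1331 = 0.00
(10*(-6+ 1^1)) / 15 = -10 / 3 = -3.33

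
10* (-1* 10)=-100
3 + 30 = 33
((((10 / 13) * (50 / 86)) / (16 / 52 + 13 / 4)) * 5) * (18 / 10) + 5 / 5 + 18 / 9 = 6573 / 1591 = 4.13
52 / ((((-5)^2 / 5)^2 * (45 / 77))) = 4004 / 1125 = 3.56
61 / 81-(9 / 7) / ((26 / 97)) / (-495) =618467 / 810810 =0.76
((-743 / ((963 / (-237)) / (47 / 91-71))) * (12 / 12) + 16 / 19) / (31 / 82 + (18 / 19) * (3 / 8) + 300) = -391014333688 / 9124396645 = -42.85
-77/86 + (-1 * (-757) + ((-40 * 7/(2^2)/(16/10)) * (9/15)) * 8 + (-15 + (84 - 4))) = 52555/86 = 611.10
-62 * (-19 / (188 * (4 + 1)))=589 / 470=1.25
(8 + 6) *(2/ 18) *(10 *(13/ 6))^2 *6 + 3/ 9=4381.81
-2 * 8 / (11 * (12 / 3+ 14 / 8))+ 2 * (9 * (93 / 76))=209329 / 9614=21.77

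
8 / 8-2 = -1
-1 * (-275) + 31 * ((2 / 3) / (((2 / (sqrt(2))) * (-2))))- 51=224- 31 * sqrt(2) / 6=216.69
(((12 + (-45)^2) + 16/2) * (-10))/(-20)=2045/2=1022.50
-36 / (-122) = 18 / 61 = 0.30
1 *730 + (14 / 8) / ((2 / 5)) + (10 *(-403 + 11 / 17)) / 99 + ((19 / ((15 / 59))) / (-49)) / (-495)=34326214331 / 49480200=693.74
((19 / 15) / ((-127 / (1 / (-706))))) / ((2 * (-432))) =-19 / 1162019520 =-0.00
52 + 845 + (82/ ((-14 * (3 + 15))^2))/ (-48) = 1367114071/ 1524096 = 897.00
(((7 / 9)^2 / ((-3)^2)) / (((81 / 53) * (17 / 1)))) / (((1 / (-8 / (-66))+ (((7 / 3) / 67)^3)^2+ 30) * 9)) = 939681673971572 / 125038635302426747157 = 0.00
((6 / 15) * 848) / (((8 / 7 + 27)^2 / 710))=11800768 / 38809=304.07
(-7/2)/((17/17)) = -7/2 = -3.50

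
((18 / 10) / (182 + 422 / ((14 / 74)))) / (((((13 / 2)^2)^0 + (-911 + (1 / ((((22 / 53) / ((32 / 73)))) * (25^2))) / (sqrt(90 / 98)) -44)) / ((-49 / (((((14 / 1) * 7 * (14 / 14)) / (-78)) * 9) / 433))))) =-2411718903734765625 / 1643511485555729908592 -249169795875 * sqrt(5) / 205438935694466238574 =-0.00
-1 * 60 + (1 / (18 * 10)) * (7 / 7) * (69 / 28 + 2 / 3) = -906937 / 15120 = -59.98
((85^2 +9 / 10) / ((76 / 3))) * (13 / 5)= 2818101 / 3800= 741.61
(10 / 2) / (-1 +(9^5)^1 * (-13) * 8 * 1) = -5 / 6141097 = -0.00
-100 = -100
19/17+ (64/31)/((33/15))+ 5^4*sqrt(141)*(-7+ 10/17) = -47582.62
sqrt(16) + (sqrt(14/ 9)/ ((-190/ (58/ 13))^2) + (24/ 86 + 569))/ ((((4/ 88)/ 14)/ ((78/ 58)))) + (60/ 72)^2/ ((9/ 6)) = 8932 * sqrt(14)/ 117325 + 15878554919/ 67338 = 235804.06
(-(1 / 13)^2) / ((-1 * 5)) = 1 / 845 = 0.00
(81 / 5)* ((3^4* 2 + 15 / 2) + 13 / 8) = 110889 / 40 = 2772.22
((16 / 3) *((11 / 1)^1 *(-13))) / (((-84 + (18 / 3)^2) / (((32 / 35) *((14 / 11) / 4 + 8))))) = 12688 / 105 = 120.84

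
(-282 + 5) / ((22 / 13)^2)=-46813 / 484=-96.72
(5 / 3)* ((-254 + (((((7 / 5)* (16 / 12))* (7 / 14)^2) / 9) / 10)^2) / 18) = -462914951 / 19683000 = -23.52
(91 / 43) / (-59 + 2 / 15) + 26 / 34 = 470392 / 645473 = 0.73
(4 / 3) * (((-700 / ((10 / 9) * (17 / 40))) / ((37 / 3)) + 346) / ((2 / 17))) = 284068 / 111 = 2559.17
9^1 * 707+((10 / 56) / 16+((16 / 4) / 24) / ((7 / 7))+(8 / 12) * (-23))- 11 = 8516719 / 1344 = 6336.84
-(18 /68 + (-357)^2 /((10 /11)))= -11916504 /85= -140194.16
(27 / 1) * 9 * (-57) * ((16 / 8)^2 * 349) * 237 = -4582631052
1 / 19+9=172 / 19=9.05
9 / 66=3 / 22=0.14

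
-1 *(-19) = 19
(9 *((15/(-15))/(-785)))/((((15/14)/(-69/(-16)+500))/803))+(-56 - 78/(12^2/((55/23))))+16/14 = 8108625772/1895775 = 4277.21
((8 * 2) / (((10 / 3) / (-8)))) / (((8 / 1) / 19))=-91.20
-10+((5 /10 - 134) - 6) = -299 /2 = -149.50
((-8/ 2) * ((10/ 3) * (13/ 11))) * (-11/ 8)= 65/ 3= 21.67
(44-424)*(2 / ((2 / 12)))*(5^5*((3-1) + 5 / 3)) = -52250000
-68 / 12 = -17 / 3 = -5.67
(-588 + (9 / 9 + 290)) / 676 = -297 / 676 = -0.44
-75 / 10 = -15 / 2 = -7.50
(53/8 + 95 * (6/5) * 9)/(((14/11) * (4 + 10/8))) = 90871/588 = 154.54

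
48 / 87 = 16 / 29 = 0.55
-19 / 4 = -4.75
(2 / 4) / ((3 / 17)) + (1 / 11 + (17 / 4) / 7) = 3263 / 924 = 3.53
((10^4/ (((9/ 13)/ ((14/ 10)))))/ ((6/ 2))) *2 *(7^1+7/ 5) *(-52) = -5888711.11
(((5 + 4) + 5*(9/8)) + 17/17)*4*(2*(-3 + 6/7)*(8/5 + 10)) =-21750/7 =-3107.14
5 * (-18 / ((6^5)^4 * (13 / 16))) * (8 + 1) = -5 / 18337214398464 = -0.00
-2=-2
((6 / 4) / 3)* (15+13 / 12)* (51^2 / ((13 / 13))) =167331 / 8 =20916.38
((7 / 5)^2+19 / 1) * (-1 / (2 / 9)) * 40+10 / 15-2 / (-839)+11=-47333833 / 12585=-3761.13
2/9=0.22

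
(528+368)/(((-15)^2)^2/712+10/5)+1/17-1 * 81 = -60774240/884833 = -68.68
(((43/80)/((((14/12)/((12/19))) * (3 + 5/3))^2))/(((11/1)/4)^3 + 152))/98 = 1003104/2348449925255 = 0.00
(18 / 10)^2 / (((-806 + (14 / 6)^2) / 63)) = -45927 / 180125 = -0.25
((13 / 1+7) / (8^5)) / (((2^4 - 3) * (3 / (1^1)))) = 0.00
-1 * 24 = -24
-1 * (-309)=309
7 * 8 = 56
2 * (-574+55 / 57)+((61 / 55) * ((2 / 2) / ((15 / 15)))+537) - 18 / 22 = -608.78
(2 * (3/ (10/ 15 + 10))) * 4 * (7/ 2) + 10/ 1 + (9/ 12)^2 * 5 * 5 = 511/ 16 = 31.94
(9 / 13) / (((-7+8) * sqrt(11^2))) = 9 / 143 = 0.06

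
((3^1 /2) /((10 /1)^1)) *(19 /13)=57 /260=0.22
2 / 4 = 1 / 2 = 0.50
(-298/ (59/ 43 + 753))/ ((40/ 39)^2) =-9745047/ 25950400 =-0.38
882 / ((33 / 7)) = 2058 / 11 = 187.09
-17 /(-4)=17 /4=4.25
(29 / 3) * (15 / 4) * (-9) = -1305 / 4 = -326.25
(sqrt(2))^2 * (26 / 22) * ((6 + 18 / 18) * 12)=2184 / 11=198.55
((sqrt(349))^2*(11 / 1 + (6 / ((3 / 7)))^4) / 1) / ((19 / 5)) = 67055115 / 19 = 3529216.58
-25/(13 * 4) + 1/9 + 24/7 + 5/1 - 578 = -1867127/3276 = -569.94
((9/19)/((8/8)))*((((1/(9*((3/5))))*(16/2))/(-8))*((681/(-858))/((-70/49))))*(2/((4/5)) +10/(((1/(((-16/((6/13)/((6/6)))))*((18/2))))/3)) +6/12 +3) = 2477251/5434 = 455.88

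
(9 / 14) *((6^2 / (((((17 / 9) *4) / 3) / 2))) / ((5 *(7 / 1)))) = 0.53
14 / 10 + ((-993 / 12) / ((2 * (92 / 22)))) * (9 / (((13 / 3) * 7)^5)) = 16075028243441 / 11482191469840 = 1.40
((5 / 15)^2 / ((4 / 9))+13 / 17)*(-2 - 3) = -345 / 68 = -5.07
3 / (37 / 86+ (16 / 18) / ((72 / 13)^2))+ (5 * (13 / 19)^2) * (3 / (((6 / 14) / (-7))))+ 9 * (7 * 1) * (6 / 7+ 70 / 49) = 4127029 / 115159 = 35.84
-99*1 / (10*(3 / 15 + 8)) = -99 / 82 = -1.21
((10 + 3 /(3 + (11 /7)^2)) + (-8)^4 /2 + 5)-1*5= 551691 /268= 2058.55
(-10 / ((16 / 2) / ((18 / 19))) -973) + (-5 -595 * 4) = -127649 / 38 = -3359.18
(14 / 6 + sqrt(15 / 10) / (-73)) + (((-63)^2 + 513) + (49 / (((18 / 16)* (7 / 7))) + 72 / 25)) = 1019423 / 225 - sqrt(6) / 146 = 4530.75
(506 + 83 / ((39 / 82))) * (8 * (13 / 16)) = 13270 / 3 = 4423.33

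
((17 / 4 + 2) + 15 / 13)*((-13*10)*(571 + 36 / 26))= -14323925 / 26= -550920.19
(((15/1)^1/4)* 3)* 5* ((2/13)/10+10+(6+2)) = 52695/52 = 1013.37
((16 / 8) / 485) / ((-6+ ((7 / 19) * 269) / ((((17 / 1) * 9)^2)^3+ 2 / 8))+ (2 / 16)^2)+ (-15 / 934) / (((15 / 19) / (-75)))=257941583083861657038229 / 169141261748108079987390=1.53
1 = 1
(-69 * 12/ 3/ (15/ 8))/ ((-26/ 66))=24288/ 65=373.66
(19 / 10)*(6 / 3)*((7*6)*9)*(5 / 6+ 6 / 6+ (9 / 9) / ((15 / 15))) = 4069.80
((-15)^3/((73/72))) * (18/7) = -4374000/511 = -8559.69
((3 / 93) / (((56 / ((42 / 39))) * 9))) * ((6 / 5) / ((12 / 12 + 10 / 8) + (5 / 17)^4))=167042 / 4559072505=0.00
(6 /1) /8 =3 /4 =0.75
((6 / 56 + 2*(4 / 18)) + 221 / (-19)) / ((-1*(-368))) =-53051 / 1761984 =-0.03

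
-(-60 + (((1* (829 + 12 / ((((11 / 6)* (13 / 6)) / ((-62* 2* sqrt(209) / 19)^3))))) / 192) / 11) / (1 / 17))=112627 / 2112 + 72928368* sqrt(209) / 51623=20476.65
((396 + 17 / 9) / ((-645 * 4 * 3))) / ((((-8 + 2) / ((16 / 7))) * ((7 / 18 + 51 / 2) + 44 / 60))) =3581 / 4868073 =0.00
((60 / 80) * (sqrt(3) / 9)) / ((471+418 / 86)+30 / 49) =0.00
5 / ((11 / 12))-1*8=-2.55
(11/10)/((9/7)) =77/90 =0.86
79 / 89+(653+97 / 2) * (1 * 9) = 1123961 / 178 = 6314.39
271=271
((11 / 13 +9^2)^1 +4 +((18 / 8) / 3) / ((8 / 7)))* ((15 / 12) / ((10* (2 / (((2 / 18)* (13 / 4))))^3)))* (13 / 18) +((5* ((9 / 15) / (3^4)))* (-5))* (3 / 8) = -0.02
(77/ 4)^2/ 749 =847/ 1712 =0.49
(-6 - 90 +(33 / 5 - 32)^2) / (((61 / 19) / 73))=19042123 / 1525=12486.64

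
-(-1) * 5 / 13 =5 / 13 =0.38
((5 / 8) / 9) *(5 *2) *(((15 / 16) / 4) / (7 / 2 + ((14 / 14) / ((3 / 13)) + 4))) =125 / 9088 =0.01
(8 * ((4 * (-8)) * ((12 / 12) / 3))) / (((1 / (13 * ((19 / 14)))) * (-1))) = 31616 / 21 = 1505.52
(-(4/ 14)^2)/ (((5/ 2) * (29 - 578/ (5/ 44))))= 8/ 1239063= 0.00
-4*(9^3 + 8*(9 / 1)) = -3204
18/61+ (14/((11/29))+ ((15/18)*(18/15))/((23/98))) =639930/15433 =41.47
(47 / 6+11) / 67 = 113 / 402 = 0.28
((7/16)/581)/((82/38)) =19/54448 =0.00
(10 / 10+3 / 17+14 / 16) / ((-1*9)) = -31 / 136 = -0.23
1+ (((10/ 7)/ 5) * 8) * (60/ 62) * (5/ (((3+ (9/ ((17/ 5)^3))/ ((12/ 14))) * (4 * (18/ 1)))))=21881653/ 20899053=1.05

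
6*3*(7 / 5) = 126 / 5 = 25.20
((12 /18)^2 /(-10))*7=-14 /45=-0.31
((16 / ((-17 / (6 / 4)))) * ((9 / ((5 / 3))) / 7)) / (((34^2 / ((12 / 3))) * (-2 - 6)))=81 / 171955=0.00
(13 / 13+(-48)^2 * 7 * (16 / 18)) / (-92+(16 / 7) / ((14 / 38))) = -702513 / 4204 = -167.11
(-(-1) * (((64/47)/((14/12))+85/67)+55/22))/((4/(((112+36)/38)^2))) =297895769/15915046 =18.72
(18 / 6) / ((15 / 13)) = 13 / 5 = 2.60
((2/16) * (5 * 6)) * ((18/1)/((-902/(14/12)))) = -0.09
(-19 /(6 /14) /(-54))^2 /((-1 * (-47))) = 17689 /1233468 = 0.01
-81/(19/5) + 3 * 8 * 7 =2787/19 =146.68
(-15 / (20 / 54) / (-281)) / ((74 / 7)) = 567 / 41588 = 0.01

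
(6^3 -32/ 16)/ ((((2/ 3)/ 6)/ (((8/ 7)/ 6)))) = 2568/ 7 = 366.86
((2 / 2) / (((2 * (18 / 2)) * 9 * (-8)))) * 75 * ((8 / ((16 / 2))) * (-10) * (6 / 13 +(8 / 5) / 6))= 1775 / 4212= 0.42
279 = 279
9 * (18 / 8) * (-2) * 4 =-162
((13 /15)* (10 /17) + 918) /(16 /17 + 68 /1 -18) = 23422 /1299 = 18.03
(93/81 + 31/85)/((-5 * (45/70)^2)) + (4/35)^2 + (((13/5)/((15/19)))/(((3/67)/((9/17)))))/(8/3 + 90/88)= 12832046188/1304709525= 9.84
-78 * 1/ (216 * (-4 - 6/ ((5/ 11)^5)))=40625/ 35237016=0.00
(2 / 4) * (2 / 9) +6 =55 / 9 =6.11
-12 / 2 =-6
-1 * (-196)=196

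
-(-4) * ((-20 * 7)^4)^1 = 1536640000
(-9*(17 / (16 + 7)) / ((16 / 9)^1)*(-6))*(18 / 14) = 28.87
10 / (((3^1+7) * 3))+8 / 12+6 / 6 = 2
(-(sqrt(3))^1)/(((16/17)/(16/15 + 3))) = -1037 * sqrt(3)/240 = -7.48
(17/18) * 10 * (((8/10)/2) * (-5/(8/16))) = -340/9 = -37.78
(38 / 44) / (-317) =-0.00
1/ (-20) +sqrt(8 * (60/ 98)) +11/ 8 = 3.54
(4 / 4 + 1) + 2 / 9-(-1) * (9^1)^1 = 101 / 9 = 11.22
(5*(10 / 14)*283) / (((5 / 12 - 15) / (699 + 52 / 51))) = -40413532 / 833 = -48515.64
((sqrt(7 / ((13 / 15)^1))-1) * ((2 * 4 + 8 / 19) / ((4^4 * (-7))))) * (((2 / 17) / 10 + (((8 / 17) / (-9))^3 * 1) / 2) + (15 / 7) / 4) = 274481503 / 106702341984-274481503 * sqrt(1365) / 1387130445792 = -0.00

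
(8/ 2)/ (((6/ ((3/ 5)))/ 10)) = 4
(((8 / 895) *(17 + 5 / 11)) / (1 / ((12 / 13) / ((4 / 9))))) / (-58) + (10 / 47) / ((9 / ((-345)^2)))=490853496658 / 174443555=2813.82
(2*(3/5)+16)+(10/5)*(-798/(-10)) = 884/5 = 176.80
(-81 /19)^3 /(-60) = 177147 /137180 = 1.29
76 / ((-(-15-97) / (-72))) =-342 / 7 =-48.86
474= 474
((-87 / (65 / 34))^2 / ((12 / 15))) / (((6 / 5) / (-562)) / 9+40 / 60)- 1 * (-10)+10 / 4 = 3699893551 / 949442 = 3896.91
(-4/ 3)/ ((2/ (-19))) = 38/ 3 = 12.67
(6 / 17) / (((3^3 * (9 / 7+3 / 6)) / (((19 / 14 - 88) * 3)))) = -2426 / 1275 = -1.90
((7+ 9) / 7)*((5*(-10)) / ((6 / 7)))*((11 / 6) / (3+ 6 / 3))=-48.89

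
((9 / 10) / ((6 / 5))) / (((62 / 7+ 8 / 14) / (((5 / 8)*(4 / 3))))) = 35 / 528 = 0.07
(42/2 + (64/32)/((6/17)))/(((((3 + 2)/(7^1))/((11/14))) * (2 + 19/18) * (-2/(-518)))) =12432/5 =2486.40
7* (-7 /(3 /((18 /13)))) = -294 /13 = -22.62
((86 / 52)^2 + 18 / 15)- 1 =9921 / 3380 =2.94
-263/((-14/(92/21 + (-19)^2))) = 2017999/294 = 6863.94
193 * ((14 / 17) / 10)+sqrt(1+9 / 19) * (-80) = 1351 / 85 - 160 * sqrt(133) / 19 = -81.22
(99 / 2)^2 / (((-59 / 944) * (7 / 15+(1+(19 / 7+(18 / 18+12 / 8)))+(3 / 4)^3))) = -263450880 / 47731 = -5519.49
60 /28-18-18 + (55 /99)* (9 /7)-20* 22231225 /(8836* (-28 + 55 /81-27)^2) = -50.20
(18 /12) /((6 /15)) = 15 /4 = 3.75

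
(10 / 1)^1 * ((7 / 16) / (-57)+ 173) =788845 / 456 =1729.92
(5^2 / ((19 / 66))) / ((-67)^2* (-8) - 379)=-550 / 229843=-0.00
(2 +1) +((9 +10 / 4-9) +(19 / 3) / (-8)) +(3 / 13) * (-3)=1253 / 312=4.02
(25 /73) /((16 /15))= 0.32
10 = 10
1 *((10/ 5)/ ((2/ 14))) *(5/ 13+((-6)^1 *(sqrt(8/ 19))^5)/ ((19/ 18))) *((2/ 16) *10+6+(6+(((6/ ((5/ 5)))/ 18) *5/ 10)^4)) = 46235/ 648 - 7693504 *sqrt(38)/ 390963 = -49.96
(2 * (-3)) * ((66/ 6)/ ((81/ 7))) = -5.70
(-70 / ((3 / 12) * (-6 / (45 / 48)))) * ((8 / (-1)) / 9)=-350 / 9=-38.89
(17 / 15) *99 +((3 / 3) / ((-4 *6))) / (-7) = 94253 / 840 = 112.21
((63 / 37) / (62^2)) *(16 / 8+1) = 189 / 142228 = 0.00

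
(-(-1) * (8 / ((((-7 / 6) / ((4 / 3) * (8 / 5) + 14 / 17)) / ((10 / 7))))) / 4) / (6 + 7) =-464 / 833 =-0.56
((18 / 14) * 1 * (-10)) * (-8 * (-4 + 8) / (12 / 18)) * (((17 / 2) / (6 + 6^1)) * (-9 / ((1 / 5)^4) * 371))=-912262500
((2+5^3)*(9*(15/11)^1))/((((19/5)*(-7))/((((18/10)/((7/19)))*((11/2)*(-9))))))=1388745/98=14170.87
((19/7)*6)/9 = 38/21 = 1.81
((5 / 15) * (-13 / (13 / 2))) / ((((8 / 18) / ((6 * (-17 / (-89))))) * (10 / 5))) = -0.86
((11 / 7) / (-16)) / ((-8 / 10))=55 / 448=0.12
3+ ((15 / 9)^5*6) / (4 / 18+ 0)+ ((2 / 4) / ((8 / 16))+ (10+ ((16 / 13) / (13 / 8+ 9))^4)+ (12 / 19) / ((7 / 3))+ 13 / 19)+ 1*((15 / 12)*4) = 655268172489485207 / 1784609754598125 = 367.18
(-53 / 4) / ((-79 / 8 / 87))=9222 / 79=116.73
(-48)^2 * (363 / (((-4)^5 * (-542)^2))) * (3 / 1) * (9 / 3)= -29403 / 1175056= -0.03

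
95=95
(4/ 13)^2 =0.09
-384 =-384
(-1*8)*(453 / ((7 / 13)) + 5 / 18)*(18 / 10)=-424148 / 35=-12118.51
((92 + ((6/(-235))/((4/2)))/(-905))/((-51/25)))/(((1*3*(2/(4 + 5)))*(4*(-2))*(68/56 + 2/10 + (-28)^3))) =-684813605/1777704183032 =-0.00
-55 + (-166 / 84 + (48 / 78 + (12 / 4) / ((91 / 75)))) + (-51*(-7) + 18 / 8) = 333455 / 1092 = 305.36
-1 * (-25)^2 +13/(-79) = -49388/79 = -625.16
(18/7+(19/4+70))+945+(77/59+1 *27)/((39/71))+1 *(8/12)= 69229037/64428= 1074.52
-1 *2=-2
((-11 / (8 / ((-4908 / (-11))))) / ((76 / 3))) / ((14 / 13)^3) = -8087157 / 417088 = -19.39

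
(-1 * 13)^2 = 169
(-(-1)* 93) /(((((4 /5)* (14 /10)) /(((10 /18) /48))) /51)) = 65875 /1344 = 49.01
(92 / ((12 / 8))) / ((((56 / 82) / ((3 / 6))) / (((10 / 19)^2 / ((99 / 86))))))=8109800 / 750519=10.81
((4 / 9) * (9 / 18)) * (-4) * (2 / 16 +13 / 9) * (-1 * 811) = 91643 / 81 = 1131.40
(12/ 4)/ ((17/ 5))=15/ 17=0.88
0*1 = 0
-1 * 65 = -65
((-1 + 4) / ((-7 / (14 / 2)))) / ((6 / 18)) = -9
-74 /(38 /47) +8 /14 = -12097 /133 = -90.95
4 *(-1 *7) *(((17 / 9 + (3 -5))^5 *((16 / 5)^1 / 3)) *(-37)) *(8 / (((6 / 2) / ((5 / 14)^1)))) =-9472 / 531441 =-0.02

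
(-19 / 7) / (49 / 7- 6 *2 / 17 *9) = -323 / 77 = -4.19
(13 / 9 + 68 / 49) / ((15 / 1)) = 1249 / 6615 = 0.19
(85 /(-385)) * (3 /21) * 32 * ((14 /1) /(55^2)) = -0.00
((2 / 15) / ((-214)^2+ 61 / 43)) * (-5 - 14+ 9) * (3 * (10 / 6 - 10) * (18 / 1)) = 0.01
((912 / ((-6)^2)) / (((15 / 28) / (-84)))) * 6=-119168 / 5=-23833.60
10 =10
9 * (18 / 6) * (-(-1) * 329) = 8883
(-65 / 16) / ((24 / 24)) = -65 / 16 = -4.06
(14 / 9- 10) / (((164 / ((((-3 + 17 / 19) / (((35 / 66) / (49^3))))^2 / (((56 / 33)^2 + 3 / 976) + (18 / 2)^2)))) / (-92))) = 855600954784642547712 / 69452513873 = 12319222258.09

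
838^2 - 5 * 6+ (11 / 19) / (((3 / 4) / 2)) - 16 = 40025374 / 57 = 702199.54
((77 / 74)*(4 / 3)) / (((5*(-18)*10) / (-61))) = 4697 / 49950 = 0.09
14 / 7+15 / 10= 7 / 2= 3.50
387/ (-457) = -387/ 457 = -0.85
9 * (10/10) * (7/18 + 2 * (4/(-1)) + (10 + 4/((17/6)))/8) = -3785/68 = -55.66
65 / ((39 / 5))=25 / 3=8.33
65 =65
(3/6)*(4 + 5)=9/2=4.50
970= 970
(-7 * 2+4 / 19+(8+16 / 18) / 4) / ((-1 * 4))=989 / 342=2.89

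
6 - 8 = -2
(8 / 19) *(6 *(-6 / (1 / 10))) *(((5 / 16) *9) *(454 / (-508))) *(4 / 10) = 367740 / 2413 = 152.40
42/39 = 14/13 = 1.08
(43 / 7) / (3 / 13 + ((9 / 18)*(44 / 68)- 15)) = -19006 / 44695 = -0.43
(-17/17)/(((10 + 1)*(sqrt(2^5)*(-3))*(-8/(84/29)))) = -0.00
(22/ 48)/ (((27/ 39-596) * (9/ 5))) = -715/ 1671624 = -0.00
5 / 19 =0.26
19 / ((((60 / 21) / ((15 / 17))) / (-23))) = -9177 / 68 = -134.96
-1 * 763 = -763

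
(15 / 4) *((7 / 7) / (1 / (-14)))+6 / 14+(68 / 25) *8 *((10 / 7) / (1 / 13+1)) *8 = 87637 / 490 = 178.85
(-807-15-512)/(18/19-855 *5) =25346/81207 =0.31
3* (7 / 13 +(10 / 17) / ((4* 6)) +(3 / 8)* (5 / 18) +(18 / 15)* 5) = 70725 / 3536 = 20.00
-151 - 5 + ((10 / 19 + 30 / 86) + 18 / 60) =-154.82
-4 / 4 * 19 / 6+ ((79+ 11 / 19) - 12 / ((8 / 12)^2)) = 5633 / 114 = 49.41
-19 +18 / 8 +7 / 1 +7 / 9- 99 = -3887 / 36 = -107.97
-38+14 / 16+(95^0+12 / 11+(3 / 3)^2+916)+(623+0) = 132437 / 88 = 1504.97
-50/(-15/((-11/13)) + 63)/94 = -275/41736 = -0.01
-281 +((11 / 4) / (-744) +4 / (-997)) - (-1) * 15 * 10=-388709303 / 2967072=-131.01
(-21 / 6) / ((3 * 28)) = -1 / 24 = -0.04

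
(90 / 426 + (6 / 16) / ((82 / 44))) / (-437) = -4803 / 5088428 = -0.00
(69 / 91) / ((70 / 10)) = 69 / 637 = 0.11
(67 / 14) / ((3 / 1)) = 67 / 42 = 1.60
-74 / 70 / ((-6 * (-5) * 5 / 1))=-37 / 5250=-0.01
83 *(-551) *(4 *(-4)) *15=10975920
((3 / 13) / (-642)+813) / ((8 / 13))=2261765 / 1712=1321.12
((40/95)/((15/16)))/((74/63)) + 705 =2479419/3515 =705.38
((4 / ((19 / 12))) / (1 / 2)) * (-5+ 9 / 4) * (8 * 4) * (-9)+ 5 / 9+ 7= 685580 / 171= 4009.24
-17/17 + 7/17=-0.59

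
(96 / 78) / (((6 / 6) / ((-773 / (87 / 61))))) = -754448 / 1131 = -667.06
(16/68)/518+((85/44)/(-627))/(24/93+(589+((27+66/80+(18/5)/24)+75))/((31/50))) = 0.00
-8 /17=-0.47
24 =24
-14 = -14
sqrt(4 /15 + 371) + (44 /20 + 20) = sqrt(83535) /15 + 111 /5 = 41.47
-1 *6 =-6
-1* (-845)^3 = 603351125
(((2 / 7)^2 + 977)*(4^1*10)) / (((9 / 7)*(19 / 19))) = 638360 / 21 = 30398.10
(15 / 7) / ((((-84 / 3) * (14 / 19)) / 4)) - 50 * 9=-308985 / 686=-450.42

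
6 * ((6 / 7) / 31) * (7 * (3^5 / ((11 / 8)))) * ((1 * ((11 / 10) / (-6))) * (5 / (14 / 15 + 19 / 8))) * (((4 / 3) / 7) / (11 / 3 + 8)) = -559872 / 603043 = -0.93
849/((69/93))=1144.30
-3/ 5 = -0.60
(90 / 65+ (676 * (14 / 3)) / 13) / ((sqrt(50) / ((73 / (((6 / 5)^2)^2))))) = 43425875 * sqrt(2) / 50544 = 1215.05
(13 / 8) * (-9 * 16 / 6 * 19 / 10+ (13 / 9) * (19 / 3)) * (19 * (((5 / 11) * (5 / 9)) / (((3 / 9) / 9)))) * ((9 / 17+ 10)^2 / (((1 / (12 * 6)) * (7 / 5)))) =-139090782025 / 3179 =-43752998.44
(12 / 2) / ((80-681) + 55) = -1 / 91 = -0.01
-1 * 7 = -7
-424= -424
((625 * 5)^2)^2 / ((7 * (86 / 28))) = 190734863281250 / 43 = 4435694494912.79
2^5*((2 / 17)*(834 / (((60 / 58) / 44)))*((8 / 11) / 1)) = 8255488 / 85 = 97123.39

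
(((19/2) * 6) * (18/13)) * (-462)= -474012/13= -36462.46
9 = 9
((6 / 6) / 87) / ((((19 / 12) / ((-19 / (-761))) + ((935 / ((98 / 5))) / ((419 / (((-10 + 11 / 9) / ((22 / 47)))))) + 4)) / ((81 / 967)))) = 4989033 / 338273679154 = 0.00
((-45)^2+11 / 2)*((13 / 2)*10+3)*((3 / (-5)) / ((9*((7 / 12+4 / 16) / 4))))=-1104592 / 25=-44183.68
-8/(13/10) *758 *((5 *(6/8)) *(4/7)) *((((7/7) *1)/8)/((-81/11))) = 416900/2457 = 169.68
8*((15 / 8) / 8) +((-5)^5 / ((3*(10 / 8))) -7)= -20123 / 24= -838.46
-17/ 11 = -1.55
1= 1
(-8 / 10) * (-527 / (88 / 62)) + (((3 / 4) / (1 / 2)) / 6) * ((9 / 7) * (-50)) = 216343 / 770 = 280.96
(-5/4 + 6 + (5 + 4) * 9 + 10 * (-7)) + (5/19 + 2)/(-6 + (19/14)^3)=11025217/729980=15.10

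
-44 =-44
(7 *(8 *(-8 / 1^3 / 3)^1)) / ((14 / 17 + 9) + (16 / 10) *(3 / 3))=-38080 / 2913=-13.07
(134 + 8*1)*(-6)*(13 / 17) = -11076 / 17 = -651.53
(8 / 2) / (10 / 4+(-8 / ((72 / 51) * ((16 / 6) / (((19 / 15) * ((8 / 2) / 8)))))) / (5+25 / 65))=1.78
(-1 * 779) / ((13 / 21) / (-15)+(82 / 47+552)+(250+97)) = -11533095 / 13334914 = -0.86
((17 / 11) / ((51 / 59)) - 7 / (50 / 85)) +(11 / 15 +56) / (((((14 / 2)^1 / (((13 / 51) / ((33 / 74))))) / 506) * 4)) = 203547559 / 353430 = 575.92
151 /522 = 0.29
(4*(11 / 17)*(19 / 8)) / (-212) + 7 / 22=22929 / 79288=0.29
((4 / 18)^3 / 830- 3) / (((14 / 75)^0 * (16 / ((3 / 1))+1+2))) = -907601 / 2521125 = -0.36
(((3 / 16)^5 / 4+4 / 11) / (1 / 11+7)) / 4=16779889 / 1308622848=0.01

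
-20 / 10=-2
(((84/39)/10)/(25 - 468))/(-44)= 7/633490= 0.00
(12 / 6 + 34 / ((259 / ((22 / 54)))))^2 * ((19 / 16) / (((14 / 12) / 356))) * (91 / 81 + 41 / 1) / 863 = 594882939721600 / 7976266506243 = 74.58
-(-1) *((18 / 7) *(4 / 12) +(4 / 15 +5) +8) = 1483 / 105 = 14.12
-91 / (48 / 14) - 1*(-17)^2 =-7573 / 24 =-315.54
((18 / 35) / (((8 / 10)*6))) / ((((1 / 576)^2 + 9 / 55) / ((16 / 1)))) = 218972160 / 20902273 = 10.48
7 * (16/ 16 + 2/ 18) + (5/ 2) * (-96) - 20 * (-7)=-830/ 9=-92.22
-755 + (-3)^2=-746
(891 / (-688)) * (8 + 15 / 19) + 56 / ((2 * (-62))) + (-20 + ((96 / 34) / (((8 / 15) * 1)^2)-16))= -261146239 / 6888944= -37.91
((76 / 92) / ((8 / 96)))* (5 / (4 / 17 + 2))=510 / 23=22.17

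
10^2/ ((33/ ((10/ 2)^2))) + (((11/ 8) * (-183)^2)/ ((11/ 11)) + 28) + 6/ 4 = 12184295/ 264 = 46152.63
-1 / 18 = -0.06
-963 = -963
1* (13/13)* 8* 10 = 80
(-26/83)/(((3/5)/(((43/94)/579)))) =-2795/6776037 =-0.00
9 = 9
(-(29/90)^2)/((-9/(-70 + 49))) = -0.24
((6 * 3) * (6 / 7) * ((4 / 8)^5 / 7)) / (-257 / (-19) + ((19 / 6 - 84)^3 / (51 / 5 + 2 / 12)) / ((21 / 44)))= -4307661 / 6675357047632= -0.00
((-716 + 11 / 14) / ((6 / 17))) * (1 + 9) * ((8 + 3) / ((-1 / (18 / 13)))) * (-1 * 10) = -280864650 / 91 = -3086424.73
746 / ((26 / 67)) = 24991 / 13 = 1922.38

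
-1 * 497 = -497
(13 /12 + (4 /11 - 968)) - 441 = -185797 /132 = -1407.55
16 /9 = 1.78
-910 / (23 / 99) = -90090 / 23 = -3916.96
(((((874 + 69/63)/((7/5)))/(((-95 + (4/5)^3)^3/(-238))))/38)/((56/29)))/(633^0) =88475205078125/36814671638509464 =0.00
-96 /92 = -24 /23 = -1.04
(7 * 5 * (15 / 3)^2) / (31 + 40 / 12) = 2625 / 103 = 25.49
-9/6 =-3/2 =-1.50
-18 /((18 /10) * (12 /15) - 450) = 25 /623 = 0.04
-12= -12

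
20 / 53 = 0.38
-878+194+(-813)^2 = 660285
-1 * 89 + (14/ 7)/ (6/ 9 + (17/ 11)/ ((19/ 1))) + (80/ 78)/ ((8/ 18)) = -512261/ 6097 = -84.02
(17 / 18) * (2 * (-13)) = -221 / 9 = -24.56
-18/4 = -9/2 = -4.50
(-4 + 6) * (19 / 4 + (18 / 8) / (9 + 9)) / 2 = 39 / 8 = 4.88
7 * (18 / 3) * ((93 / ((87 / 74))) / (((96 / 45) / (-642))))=-115978905 / 116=-999818.15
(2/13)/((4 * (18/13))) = 1/36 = 0.03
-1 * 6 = -6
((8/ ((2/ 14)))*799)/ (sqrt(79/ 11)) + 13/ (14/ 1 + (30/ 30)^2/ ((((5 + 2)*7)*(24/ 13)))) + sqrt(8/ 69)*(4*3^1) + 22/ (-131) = 16701.04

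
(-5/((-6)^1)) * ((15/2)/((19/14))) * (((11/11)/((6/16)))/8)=175/114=1.54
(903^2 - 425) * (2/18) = 814984/9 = 90553.78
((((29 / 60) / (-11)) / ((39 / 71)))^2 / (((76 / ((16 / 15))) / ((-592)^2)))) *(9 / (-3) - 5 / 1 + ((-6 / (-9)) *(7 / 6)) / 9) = -238097121436736 / 955931959125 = -249.07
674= 674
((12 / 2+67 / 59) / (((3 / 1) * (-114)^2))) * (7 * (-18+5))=-38311 / 2300292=-0.02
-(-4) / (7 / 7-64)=-4 / 63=-0.06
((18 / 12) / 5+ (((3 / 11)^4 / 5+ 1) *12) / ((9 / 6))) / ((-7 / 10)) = -11.87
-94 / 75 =-1.25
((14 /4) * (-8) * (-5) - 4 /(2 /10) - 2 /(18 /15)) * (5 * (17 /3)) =30175 /9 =3352.78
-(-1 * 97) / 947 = 97 / 947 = 0.10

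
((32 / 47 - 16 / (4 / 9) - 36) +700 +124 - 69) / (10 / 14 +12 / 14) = 224931 / 517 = 435.07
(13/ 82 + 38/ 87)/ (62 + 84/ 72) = 4247/ 450631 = 0.01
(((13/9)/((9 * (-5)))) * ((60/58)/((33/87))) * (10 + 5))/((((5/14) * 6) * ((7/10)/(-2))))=520/297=1.75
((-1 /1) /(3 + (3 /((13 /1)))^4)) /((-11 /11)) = 28561 /85764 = 0.33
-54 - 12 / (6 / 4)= -62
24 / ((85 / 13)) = 312 / 85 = 3.67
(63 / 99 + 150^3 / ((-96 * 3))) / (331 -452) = 515597 / 5324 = 96.84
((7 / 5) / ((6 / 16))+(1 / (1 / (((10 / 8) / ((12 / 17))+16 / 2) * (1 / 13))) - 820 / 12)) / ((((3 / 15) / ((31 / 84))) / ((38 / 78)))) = -117332923 / 2044224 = -57.40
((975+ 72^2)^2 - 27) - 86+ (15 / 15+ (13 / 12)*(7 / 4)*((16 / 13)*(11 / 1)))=113799584 / 3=37933194.67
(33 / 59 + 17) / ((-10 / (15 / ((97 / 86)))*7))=-19092 / 5723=-3.34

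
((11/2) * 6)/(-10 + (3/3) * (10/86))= -1419/425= -3.34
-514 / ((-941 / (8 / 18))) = 2056 / 8469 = 0.24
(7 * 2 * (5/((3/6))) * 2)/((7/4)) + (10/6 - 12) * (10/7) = 3050/21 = 145.24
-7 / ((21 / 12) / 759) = -3036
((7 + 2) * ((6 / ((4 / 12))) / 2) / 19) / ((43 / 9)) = 729 / 817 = 0.89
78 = 78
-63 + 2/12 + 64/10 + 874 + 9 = 24797/30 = 826.57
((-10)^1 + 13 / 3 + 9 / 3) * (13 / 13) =-8 / 3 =-2.67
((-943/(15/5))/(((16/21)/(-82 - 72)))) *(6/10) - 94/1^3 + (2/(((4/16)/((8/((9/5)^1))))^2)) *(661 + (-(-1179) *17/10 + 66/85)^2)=2379948570212159/936360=2541702518.49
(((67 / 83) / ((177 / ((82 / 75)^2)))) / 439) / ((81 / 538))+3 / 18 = 979979625983 / 5876969276250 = 0.17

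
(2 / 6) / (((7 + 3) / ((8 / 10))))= 2 / 75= 0.03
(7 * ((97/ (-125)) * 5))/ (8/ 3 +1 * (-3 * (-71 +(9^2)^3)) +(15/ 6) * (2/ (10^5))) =1629600/ 95646439997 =0.00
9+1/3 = 28/3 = 9.33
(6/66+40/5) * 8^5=2916352/11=265122.91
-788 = -788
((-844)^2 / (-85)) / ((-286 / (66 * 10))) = 4274016 / 221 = 19339.44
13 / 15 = 0.87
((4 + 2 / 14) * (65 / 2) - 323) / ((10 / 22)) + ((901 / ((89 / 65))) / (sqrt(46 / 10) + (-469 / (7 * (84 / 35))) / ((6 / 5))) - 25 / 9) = -347582230594801 / 779871630510 - 303600960 * sqrt(115) / 1237891477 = -448.32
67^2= 4489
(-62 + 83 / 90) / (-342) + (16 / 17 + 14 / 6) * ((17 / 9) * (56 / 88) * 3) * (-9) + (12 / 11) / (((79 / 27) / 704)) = 4183007993 / 26747820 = 156.39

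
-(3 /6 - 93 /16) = 85 /16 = 5.31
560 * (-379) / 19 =-212240 / 19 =-11170.53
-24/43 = -0.56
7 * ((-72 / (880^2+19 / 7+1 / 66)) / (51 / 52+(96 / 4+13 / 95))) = -1150269120 / 44392963262941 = -0.00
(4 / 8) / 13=1 / 26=0.04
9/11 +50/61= 1099/671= 1.64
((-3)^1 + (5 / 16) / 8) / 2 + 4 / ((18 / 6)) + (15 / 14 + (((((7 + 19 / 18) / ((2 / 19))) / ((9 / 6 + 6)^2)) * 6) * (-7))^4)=6345364595759911747 / 595213920000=10660645.50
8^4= 4096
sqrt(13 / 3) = sqrt(39) / 3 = 2.08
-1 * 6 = -6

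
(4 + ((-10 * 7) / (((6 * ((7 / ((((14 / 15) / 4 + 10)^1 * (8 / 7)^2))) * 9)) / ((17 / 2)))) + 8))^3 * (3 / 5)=-46175546701376 / 104205837015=-443.12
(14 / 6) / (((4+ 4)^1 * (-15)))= -7 / 360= -0.02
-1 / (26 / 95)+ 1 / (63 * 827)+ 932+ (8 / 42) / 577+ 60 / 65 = 726334947623 / 781619202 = 929.27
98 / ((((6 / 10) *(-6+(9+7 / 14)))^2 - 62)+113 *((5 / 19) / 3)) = -558600 / 271763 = -2.06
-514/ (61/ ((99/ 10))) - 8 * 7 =-139.42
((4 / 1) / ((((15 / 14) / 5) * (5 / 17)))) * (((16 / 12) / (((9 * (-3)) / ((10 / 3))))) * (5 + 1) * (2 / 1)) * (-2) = 60928 / 243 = 250.73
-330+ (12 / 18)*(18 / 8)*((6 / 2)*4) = -312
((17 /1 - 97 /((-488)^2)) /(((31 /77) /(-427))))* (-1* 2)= 36059.97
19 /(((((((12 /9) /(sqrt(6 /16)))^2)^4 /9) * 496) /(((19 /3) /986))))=575550603 /131279970369536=0.00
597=597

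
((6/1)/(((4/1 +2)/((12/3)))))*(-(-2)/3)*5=40/3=13.33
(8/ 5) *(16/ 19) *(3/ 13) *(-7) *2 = -5376/ 1235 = -4.35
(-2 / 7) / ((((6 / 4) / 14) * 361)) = -8 / 1083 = -0.01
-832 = -832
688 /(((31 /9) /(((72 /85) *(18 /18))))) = 169.19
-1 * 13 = -13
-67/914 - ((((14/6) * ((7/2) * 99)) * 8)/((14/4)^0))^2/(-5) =38237211601/4570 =8367004.73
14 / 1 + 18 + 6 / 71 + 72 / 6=3130 / 71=44.08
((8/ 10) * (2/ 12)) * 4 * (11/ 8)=11/ 15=0.73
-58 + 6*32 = 134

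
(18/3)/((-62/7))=-21/31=-0.68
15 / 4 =3.75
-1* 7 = -7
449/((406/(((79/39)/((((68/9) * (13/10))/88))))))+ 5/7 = 12122015/583219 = 20.78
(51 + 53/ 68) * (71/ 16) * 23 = 5749793/ 1088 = 5284.74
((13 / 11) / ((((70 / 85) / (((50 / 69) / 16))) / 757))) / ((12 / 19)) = 79466075 / 1020096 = 77.90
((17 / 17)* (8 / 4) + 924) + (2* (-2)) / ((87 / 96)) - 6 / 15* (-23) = 134964 / 145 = 930.79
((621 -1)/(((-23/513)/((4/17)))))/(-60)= 21204/391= 54.23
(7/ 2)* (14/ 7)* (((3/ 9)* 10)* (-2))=-46.67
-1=-1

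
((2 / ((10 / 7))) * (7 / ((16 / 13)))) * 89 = 56693 / 80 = 708.66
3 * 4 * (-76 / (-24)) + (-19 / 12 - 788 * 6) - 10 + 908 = -45523 / 12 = -3793.58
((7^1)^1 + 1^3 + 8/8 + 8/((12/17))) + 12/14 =445/21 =21.19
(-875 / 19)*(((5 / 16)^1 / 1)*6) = -13125 / 152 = -86.35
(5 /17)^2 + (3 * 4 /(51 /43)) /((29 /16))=47509 /8381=5.67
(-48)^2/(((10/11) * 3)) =4224/5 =844.80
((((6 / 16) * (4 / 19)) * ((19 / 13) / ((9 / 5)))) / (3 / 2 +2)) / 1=5 / 273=0.02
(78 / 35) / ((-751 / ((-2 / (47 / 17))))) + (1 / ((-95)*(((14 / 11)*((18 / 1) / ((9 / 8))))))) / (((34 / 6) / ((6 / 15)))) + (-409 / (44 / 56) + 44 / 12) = -544501681212593 / 1053446024400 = -516.88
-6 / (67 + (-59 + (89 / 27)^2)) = -4374 / 13753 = -0.32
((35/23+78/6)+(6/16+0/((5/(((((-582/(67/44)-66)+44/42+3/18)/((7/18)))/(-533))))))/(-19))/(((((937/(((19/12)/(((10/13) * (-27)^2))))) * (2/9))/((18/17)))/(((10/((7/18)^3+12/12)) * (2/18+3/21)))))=608388/1218170275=0.00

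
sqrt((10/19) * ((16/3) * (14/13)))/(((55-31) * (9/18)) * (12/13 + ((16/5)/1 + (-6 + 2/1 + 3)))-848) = -0.00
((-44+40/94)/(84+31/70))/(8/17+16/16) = -487424/1389085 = -0.35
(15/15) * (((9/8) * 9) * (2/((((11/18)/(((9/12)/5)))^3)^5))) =239299329230617529590083/16708992677662604000000000000000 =0.00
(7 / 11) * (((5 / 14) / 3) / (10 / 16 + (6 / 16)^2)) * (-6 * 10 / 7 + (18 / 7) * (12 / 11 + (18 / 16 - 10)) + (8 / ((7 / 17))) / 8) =-46040 / 17787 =-2.59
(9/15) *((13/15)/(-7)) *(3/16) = -39/2800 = -0.01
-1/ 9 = -0.11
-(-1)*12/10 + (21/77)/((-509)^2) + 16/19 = 552879139/270739645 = 2.04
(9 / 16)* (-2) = -9 / 8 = -1.12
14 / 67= 0.21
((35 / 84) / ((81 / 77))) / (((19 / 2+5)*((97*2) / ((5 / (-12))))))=-1925 / 32810832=-0.00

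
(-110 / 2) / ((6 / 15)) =-275 / 2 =-137.50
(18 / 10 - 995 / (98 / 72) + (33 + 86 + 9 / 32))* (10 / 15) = -4781923 / 11760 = -406.63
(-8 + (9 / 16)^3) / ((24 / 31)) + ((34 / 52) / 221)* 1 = -167803169 / 16613376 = -10.10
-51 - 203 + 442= 188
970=970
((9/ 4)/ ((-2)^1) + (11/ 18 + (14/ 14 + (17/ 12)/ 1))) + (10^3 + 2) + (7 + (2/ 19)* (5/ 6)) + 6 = 1391243/ 1368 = 1016.99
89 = 89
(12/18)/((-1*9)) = -2/27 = -0.07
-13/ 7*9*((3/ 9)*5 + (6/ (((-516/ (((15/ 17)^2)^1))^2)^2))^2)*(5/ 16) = -9085627801269467424448982322617934167025/ 1043682373068902924654046845431596187648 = -8.71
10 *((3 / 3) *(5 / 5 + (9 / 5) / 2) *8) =152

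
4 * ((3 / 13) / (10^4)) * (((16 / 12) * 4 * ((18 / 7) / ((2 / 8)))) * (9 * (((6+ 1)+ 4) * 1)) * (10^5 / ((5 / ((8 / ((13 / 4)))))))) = 29196288 / 1183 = 24679.87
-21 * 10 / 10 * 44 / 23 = -924 / 23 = -40.17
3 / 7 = 0.43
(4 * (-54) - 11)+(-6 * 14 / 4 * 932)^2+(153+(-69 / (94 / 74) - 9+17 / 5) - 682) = 90019656499 / 235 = 383062368.08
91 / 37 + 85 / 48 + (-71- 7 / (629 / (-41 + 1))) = -2002471 / 30192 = -66.32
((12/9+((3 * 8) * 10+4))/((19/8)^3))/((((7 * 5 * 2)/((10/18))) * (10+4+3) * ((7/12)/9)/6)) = 4521984/5713547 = 0.79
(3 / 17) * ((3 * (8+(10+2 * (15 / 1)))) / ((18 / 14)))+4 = 404 / 17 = 23.76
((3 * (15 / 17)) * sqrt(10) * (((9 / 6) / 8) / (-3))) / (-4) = 45 * sqrt(10) / 1088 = 0.13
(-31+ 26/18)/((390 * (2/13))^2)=-133/16200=-0.01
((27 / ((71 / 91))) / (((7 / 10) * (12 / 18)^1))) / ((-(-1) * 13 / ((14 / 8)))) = 2835 / 284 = 9.98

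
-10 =-10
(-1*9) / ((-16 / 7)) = 63 / 16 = 3.94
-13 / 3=-4.33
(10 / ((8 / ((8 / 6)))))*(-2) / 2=-5 / 3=-1.67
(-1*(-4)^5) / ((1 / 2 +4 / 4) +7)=120.47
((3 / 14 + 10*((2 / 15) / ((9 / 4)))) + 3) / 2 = 1439 / 756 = 1.90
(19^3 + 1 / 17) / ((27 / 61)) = 790316 / 51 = 15496.39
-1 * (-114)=114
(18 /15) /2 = 3 /5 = 0.60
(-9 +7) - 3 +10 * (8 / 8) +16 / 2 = 13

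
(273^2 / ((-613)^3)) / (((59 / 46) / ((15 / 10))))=-5142501 / 13590437423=-0.00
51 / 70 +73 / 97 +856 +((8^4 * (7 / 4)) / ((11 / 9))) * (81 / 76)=10087098793 / 1419110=7108.05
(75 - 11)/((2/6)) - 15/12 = 763/4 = 190.75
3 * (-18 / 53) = -54 / 53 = -1.02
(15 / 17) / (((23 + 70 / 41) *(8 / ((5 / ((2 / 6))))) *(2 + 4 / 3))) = 5535 / 275536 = 0.02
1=1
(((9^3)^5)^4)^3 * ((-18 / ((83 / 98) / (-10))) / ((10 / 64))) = 655134173360068951100330777507147829456655374532831758224377176317433717667818074282263822203223320569850433883135783616056827677608754864649901080407066679112216018572248996096 / 83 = 7893182811567095796389527000000000000000000000000000000000000000000000000000000000000000000000000000000000000000000000000000000000000000000000000000000000000000000000000000000.00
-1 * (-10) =10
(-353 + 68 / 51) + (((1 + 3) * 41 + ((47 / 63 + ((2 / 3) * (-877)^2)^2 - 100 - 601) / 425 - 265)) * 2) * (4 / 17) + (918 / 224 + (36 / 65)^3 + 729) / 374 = 170791899260910719137 / 586678092000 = 291116886.06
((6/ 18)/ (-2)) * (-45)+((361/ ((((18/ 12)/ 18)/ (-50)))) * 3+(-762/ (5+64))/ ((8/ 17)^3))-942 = -650840.47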